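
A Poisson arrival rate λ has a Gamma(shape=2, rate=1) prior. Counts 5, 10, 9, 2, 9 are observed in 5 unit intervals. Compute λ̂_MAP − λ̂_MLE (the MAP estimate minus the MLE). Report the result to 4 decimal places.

MAP − MLE = -1.0000

Σxᵢ = 35. Posterior is Gamma(37, 6); MAP = (37−1)/6 = 36/6 ≈ 6.00000.
MLE = x̄ = 35/5 ≈ 7.00000.
Difference = 36/6 − 35/5 = -1 ≈ -1.0000.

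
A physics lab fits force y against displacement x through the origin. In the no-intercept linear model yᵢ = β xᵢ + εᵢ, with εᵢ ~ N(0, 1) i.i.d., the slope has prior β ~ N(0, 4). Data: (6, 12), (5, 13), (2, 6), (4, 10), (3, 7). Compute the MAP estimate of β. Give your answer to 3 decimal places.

β̂_MAP = 2.327

log p(β | y) = −Σ(yᵢ − βxᵢ)²/(2·1) − β²/(2·4) + const.
Setting the derivative to zero: Σxᵢ(yᵢ − βxᵢ)/1 − β/4 = 0, so β = Σxᵢyᵢ / (Σxᵢ² + σ²/τ²).
Σxᵢyᵢ = 6·12 + 5·13 + 2·6 + 4·10 + 3·7 = 210; Σxᵢ² = 90; σ²/τ² = 0.25.
β̂_MAP = 210 / (90 + 0.25) = 210/90.25 ≈ 2.327.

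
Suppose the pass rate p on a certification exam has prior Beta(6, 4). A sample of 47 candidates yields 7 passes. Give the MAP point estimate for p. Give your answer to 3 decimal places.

p̂_MAP = 0.218

Prior: Beta(6, 4).
Data: 7 successes in 47 trials. The binomial likelihood contributes p^7(1−p)^40, so the posterior is Beta(6+7, 4+40) = Beta(13, 44).
For Beta(a, b) with a, b > 1 the mode is (a−1)/(a+b−2) = 12/55 ≈ 0.218.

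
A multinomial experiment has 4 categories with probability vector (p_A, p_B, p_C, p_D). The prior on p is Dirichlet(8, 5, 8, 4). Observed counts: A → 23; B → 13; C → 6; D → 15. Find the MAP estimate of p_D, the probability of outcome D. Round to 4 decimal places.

The posterior is Dirichlet(αᵢ + nᵢ) = Dirichlet(31, 18, 14, 19).
For a Dirichlet(a₁,…,a_K) with all aᵢ > 1, the mode has j-th component (aⱼ − 1)/(Σaᵢ − K).
Here Σaᵢ = 82 and K = 4, so p_D = (19 − 1)/(82 − 4) = 18/78 ≈ 0.2308.

MAP estimate of p_D = 0.2308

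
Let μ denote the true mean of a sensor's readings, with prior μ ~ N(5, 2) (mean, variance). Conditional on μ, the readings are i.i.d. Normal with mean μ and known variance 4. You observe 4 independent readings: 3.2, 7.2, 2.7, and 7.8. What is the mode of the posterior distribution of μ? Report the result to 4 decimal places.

n = 4; x̄ = (3.2 + 7.2 + 2.7 + 7.8)/4 = 20.9/4 = 5.225.
For a Normal prior and Normal likelihood with known variance, the posterior is Normal; its mode equals its mean, the precision-weighted average.
Prior precision 1/σ₀² = 1/2 = 0.5; data precision n/σ² = 4/4 = 1.
μ̂ = (0.5·5 + 1·5.225) / (0.5 + 1) = 7.725/1.5 = 5.1500.

μ̂_MAP = 5.1500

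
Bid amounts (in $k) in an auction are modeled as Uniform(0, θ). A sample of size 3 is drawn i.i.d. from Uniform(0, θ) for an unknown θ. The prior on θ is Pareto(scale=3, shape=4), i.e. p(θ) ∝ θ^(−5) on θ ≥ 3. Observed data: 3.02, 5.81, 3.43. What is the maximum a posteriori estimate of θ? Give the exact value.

The Uniform(0, θ) likelihood is θ^(−n) for θ ≥ max(xᵢ), zero otherwise. Here max(xᵢ) = 5.81.
Posterior ∝ θ^(−5) · θ^(−3) = θ^(−8) on θ ≥ max(3, 5.81) = 5.81.
This density is strictly decreasing in θ, so the posterior mode lies at the lower boundary of the support.

θ̂_MAP = 5.81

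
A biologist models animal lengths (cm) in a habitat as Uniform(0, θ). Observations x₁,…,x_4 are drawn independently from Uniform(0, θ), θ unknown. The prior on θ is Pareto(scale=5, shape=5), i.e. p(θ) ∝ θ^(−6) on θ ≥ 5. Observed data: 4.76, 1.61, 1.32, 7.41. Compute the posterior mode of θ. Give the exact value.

The Uniform(0, θ) likelihood is θ^(−n) for θ ≥ max(xᵢ), zero otherwise. Here max(xᵢ) = 7.41.
Posterior ∝ θ^(−6) · θ^(−4) = θ^(−10) on θ ≥ max(5, 7.41) = 7.41.
This density is strictly decreasing in θ, so the posterior mode lies at the lower boundary of the support.

θ̂_MAP = 7.41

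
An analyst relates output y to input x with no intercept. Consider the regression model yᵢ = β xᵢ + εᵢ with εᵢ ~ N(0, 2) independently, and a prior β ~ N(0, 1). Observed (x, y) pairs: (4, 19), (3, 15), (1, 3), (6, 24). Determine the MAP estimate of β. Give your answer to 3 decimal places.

log p(β | y) = −Σ(yᵢ − βxᵢ)²/(2·2) − β²/(2·1) + const.
Setting the derivative to zero: Σxᵢ(yᵢ − βxᵢ)/2 − β/1 = 0, so β = Σxᵢyᵢ / (Σxᵢ² + σ²/τ²).
Σxᵢyᵢ = 4·19 + 3·15 + 1·3 + 6·24 = 268; Σxᵢ² = 62; σ²/τ² = 2.
β̂_MAP = 268 / (62 + 2) = 268/64 ≈ 4.188.

β̂_MAP = 4.188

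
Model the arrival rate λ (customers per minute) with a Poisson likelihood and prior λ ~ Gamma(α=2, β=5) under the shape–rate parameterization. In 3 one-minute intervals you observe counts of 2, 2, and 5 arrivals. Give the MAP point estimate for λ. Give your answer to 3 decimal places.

λ̂_MAP = 1.250

Σxᵢ = 2+2+5 = 9, with n = 3.
Posterior ∝ λe^(−5λ) · λ^9e^(−3λ) = λ^10e^(−8λ), i.e. Gamma(shape=11, rate=8).
The mode of a Gamma(a, b) with a ≥ 1 (shape–rate) is (a−1)/b = 10/8 ≈ 1.250.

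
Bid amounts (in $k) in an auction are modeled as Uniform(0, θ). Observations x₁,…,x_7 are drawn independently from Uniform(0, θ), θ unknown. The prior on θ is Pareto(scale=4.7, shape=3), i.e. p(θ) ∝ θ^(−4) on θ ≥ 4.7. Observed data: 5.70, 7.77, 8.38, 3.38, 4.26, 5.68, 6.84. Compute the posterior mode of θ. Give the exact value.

The Uniform(0, θ) likelihood is θ^(−n) for θ ≥ max(xᵢ), zero otherwise. Here max(xᵢ) = 8.38.
Posterior ∝ θ^(−4) · θ^(−7) = θ^(−11) on θ ≥ max(4.7, 8.38) = 8.38.
This density is strictly decreasing in θ, so the posterior mode lies at the lower boundary of the support.

θ̂_MAP = 8.38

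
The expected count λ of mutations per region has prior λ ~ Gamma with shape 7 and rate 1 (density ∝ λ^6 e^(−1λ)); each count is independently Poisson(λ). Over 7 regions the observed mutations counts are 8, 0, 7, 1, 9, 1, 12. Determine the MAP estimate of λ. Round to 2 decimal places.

Σxᵢ = 8+0+7+1+9+1+12 = 38, with n = 7.
Posterior ∝ λ^6e^(−1λ) · λ^38e^(−7λ) = λ^44e^(−8λ), i.e. Gamma(shape=45, rate=8).
The mode of a Gamma(a, b) with a ≥ 1 (shape–rate) is (a−1)/b = 44/8 ≈ 5.50.

λ̂_MAP = 5.50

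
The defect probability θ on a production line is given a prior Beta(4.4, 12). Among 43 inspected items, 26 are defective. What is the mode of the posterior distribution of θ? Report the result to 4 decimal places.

θ̂_MAP = 0.5122

Prior: Beta(4.4, 12).
Data: 26 successes in 43 trials. The binomial likelihood contributes θ^26(1−θ)^17, so the posterior is Beta(4.4+26, 12+17) = Beta(30.4, 29).
For Beta(a, b) with a, b > 1 the mode is (a−1)/(a+b−2) = 29.4/57.4 ≈ 0.5122.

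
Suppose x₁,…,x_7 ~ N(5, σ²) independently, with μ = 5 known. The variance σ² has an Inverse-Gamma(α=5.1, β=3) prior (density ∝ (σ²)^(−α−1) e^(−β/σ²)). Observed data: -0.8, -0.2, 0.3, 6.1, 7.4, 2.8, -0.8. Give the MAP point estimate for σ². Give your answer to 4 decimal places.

Sum of squared deviations about the known mean: SS = (-0.8−5)² + (-0.2−5)² + (0.3−5)² + (6.1−5)² + (7.4−5)² + (2.8−5)² + (-0.8−5)² = 128.22.
The Normal likelihood contributes (σ²)^(−n/2) exp(−SS/(2σ²)), so the posterior is Inverse-Gamma(α + n/2, β + SS/2) = Inverse-Gamma(8.6, 67.11).
The mode of Inverse-Gamma(a, b) is b/(a+1) = 67.11/9.6 ≈ 6.9906.

σ̂²_MAP = 6.9906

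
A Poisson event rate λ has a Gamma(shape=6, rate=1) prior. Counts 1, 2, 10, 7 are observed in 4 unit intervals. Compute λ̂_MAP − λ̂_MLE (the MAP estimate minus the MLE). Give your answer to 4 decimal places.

Σxᵢ = 20. Posterior is Gamma(26, 5); MAP = (26−1)/5 = 25/5 ≈ 5.00000.
MLE = x̄ = 20/4 ≈ 5.00000.
Difference = 25/5 − 20/4 = 0 ≈ 0.0000.

MAP − MLE = 0.0000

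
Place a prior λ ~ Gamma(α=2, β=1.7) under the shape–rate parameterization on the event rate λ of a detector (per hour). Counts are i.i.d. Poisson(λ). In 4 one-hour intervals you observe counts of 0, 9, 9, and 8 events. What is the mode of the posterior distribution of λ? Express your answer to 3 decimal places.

λ̂_MAP = 4.737

Σxᵢ = 0+9+9+8 = 26, with n = 4.
Posterior ∝ λe^(−1.7λ) · λ^26e^(−4λ) = λ^27e^(−5.7λ), i.e. Gamma(shape=28, rate=5.7).
The mode of a Gamma(a, b) with a ≥ 1 (shape–rate) is (a−1)/b = 27/5.7 ≈ 4.737.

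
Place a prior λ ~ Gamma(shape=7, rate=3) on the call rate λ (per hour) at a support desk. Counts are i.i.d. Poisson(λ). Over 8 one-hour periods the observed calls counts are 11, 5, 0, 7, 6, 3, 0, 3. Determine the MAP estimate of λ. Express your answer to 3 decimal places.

λ̂_MAP = 3.727

Σxᵢ = 11+5+0+7+6+3+0+3 = 35, with n = 8.
Posterior ∝ λ^6e^(−3λ) · λ^35e^(−8λ) = λ^41e^(−11λ), i.e. Gamma(shape=42, rate=11).
The mode of a Gamma(a, b) with a ≥ 1 (shape–rate) is (a−1)/b = 41/11 ≈ 3.727.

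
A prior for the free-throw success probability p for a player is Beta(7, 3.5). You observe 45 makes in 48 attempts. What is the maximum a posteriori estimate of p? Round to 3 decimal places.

p̂_MAP = 0.903

Prior: Beta(7, 3.5).
Data: 45 successes in 48 trials. The binomial likelihood contributes p^45(1−p)^3, so the posterior is Beta(7+45, 3.5+3) = Beta(52, 6.5).
For Beta(a, b) with a, b > 1 the mode is (a−1)/(a+b−2) = 51/56.5 ≈ 0.903.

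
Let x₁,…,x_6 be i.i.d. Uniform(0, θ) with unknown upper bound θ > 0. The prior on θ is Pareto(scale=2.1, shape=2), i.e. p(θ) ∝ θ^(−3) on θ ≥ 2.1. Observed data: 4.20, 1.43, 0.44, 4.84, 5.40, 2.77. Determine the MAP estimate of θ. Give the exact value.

The Uniform(0, θ) likelihood is θ^(−n) for θ ≥ max(xᵢ), zero otherwise. Here max(xᵢ) = 5.40.
Posterior ∝ θ^(−3) · θ^(−6) = θ^(−9) on θ ≥ max(2.1, 5.40) = 5.40.
This density is strictly decreasing in θ, so the posterior mode lies at the lower boundary of the support.

θ̂_MAP = 5.40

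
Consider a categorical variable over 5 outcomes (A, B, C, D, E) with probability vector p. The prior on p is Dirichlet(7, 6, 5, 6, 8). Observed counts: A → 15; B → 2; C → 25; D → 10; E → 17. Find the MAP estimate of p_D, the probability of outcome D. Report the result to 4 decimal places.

The posterior is Dirichlet(αᵢ + nᵢ) = Dirichlet(22, 8, 30, 16, 25).
For a Dirichlet(a₁,…,a_K) with all aᵢ > 1, the mode has j-th component (aⱼ − 1)/(Σaᵢ − K).
Here Σaᵢ = 101 and K = 5, so p_D = (16 − 1)/(101 − 5) = 15/96 ≈ 0.1563.

MAP estimate of p_D = 0.1563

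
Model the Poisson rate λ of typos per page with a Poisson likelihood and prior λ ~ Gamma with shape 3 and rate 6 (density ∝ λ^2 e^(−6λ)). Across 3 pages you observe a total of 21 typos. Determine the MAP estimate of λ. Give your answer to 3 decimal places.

λ̂_MAP = 2.556

Σxᵢ = 21, n = 3.
Posterior ∝ λ^2e^(−6λ) · λ^21e^(−3λ) = λ^23e^(−9λ), i.e. Gamma(shape=24, rate=9).
The mode of a Gamma(a, b) with a ≥ 1 (shape–rate) is (a−1)/b = 23/9 ≈ 2.556.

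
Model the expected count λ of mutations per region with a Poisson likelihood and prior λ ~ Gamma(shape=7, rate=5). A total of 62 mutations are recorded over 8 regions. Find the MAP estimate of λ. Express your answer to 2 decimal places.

λ̂_MAP = 5.23

Σxᵢ = 62, n = 8.
Posterior ∝ λ^6e^(−5λ) · λ^62e^(−8λ) = λ^68e^(−13λ), i.e. Gamma(shape=69, rate=13).
The mode of a Gamma(a, b) with a ≥ 1 (shape–rate) is (a−1)/b = 68/13 ≈ 5.23.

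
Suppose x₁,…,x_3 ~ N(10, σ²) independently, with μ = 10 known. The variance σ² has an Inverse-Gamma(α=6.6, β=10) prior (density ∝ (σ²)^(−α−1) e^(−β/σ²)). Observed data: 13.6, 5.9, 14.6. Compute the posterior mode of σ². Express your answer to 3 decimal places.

Sum of squared deviations about the known mean: SS = (13.6−10)² + (5.9−10)² + (14.6−10)² = 50.93.
The Normal likelihood contributes (σ²)^(−n/2) exp(−SS/(2σ²)), so the posterior is Inverse-Gamma(α + n/2, β + SS/2) = Inverse-Gamma(8.1, 35.465).
The mode of Inverse-Gamma(a, b) is b/(a+1) = 35.465/9.1 ≈ 3.897.

σ̂²_MAP = 3.897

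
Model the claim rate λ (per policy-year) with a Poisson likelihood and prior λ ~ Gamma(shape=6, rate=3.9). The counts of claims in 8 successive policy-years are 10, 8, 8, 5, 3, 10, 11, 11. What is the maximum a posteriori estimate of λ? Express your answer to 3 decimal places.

λ̂_MAP = 5.966

Σxᵢ = 10+8+8+5+3+10+11+11 = 66, with n = 8.
Posterior ∝ λ^5e^(−3.9λ) · λ^66e^(−8λ) = λ^71e^(−11.9λ), i.e. Gamma(shape=72, rate=11.9).
The mode of a Gamma(a, b) with a ≥ 1 (shape–rate) is (a−1)/b = 71/11.9 ≈ 5.966.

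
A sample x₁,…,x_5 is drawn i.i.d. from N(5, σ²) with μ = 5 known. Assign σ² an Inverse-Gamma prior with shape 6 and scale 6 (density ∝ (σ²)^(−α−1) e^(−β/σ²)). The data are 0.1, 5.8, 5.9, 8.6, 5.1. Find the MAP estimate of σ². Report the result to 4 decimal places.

σ̂²_MAP = 2.6542

Sum of squared deviations about the known mean: SS = (0.1−5)² + (5.8−5)² + (5.9−5)² + (8.6−5)² + (5.1−5)² = 38.43.
The Normal likelihood contributes (σ²)^(−n/2) exp(−SS/(2σ²)), so the posterior is Inverse-Gamma(α + n/2, β + SS/2) = Inverse-Gamma(8.5, 25.215).
The mode of Inverse-Gamma(a, b) is b/(a+1) = 25.215/9.5 ≈ 2.6542.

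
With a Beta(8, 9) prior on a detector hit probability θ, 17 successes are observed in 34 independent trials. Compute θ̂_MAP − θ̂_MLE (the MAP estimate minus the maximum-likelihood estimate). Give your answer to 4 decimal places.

MAP − MLE = -0.0102

Posterior is Beta(25, 26); MAP = (25−1)/(51−2) = 24/49 ≈ 0.48980.
MLE ignores the prior: θ̂_MLE = k/n = 17/34 ≈ 0.50000.
Difference = 24/49 − 17/34 = -1/98 ≈ -0.0102.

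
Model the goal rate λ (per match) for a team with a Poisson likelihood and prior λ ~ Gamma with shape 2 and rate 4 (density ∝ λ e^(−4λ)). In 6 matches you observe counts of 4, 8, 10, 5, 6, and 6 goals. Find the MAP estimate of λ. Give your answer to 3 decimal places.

Σxᵢ = 4+8+10+5+6+6 = 39, with n = 6.
Posterior ∝ λe^(−4λ) · λ^39e^(−6λ) = λ^40e^(−10λ), i.e. Gamma(shape=41, rate=10).
The mode of a Gamma(a, b) with a ≥ 1 (shape–rate) is (a−1)/b = 40/10 ≈ 4.000.

λ̂_MAP = 4.000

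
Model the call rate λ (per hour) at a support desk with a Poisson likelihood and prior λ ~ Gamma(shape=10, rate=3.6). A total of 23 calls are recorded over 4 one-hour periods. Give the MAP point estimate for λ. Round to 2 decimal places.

Σxᵢ = 23, n = 4.
Posterior ∝ λ^9e^(−3.6λ) · λ^23e^(−4λ) = λ^32e^(−7.6λ), i.e. Gamma(shape=33, rate=7.6).
The mode of a Gamma(a, b) with a ≥ 1 (shape–rate) is (a−1)/b = 32/7.6 ≈ 4.21.

λ̂_MAP = 4.21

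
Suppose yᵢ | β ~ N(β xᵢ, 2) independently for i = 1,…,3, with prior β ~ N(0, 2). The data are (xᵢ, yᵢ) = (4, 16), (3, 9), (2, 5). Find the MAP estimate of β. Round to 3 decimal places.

β̂_MAP = 3.367

log p(β | y) = −Σ(yᵢ − βxᵢ)²/(2·2) − β²/(2·2) + const.
Setting the derivative to zero: Σxᵢ(yᵢ − βxᵢ)/2 − β/2 = 0, so β = Σxᵢyᵢ / (Σxᵢ² + σ²/τ²).
Σxᵢyᵢ = 4·16 + 3·9 + 2·5 = 101; Σxᵢ² = 29; σ²/τ² = 1.
β̂_MAP = 101 / (29 + 1) = 101/30 ≈ 3.367.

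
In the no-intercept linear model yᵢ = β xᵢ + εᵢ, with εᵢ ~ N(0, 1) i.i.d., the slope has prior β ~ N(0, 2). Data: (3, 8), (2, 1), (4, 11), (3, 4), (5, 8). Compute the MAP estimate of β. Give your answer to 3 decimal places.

β̂_MAP = 1.921

log p(β | y) = −Σ(yᵢ − βxᵢ)²/(2·1) − β²/(2·2) + const.
Setting the derivative to zero: Σxᵢ(yᵢ − βxᵢ)/1 − β/2 = 0, so β = Σxᵢyᵢ / (Σxᵢ² + σ²/τ²).
Σxᵢyᵢ = 3·8 + 2·1 + 4·11 + 3·4 + 5·8 = 122; Σxᵢ² = 63; σ²/τ² = 0.5.
β̂_MAP = 122 / (63 + 0.5) = 122/63.5 ≈ 1.921.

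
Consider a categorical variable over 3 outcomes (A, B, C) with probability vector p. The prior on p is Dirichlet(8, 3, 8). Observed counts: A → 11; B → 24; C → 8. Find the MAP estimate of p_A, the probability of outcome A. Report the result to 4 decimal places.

The posterior is Dirichlet(αᵢ + nᵢ) = Dirichlet(19, 27, 16).
For a Dirichlet(a₁,…,a_K) with all aᵢ > 1, the mode has j-th component (aⱼ − 1)/(Σaᵢ − K).
Here Σaᵢ = 62 and K = 3, so p_A = (19 − 1)/(62 − 3) = 18/59 ≈ 0.3051.

MAP estimate of p_A = 0.3051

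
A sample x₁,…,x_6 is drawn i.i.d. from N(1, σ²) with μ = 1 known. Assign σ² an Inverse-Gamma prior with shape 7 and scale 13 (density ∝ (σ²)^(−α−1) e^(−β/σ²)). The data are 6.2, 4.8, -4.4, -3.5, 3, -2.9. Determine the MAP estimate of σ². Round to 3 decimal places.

σ̂²_MAP = 6.186

Sum of squared deviations about the known mean: SS = (6.2−1)² + (4.8−1)² + (-4.4−1)² + (-3.5−1)² + (3−1)² + (-2.9−1)² = 110.1.
The Normal likelihood contributes (σ²)^(−n/2) exp(−SS/(2σ²)), so the posterior is Inverse-Gamma(α + n/2, β + SS/2) = Inverse-Gamma(10, 68.05).
The mode of Inverse-Gamma(a, b) is b/(a+1) = 68.05/11 ≈ 6.186.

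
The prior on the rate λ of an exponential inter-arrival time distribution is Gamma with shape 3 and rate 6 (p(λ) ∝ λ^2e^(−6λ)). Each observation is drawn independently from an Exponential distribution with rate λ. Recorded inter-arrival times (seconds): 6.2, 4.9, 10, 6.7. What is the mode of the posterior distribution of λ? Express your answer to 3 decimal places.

λ̂_MAP = 0.178

The Exponential(rate=λ) likelihood is ∝ λ^n e^(−λΣtᵢ). Here n = 4 and Σtᵢ = 6.2 + 4.9 + 10 + 6.7 = 27.8.
Posterior ∝ λ^2e^(−6λ) · λ^4e^(−27.8λ) = λ^6e^(−33.8λ), i.e. Gamma(7, 33.8).
Mode = (a−1)/b = 6/33.8 ≈ 0.178.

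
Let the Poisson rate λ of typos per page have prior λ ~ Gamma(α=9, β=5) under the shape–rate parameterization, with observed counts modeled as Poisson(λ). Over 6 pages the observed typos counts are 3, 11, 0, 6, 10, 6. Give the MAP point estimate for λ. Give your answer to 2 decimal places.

λ̂_MAP = 4.00

Σxᵢ = 3+11+0+6+10+6 = 36, with n = 6.
Posterior ∝ λ^8e^(−5λ) · λ^36e^(−6λ) = λ^44e^(−11λ), i.e. Gamma(shape=45, rate=11).
The mode of a Gamma(a, b) with a ≥ 1 (shape–rate) is (a−1)/b = 44/11 ≈ 4.00.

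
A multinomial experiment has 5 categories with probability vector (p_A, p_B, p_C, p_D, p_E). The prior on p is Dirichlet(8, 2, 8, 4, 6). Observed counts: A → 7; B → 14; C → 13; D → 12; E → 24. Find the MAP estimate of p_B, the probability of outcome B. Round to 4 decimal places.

MAP estimate of p_B = 0.1613

The posterior is Dirichlet(αᵢ + nᵢ) = Dirichlet(15, 16, 21, 16, 30).
For a Dirichlet(a₁,…,a_K) with all aᵢ > 1, the mode has j-th component (aⱼ − 1)/(Σaᵢ − K).
Here Σaᵢ = 98 and K = 5, so p_B = (16 − 1)/(98 − 5) = 15/93 ≈ 0.1613.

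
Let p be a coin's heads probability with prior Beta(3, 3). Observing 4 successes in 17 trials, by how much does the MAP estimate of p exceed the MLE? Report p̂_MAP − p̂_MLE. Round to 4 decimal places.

Posterior is Beta(7, 16); MAP = (7−1)/(23−2) = 6/21 ≈ 0.28571.
MLE ignores the prior: p̂_MLE = k/n = 4/17 ≈ 0.23529.
Difference = 6/21 − 4/17 = 6/119 ≈ 0.0504.

MAP − MLE = 0.0504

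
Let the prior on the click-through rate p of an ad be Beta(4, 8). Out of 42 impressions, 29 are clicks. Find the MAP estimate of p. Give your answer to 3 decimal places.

p̂_MAP = 0.615

Prior: Beta(4, 8).
Data: 29 successes in 42 trials. The binomial likelihood contributes p^29(1−p)^13, so the posterior is Beta(4+29, 8+13) = Beta(33, 21).
For Beta(a, b) with a, b > 1 the mode is (a−1)/(a+b−2) = 32/52 ≈ 0.615.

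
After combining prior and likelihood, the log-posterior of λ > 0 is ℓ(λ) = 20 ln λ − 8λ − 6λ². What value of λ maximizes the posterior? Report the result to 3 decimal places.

λ̂_MAP = 1.000

ℓ'(λ) = 20/λ − 8 − 12λ. Setting this to zero and multiplying by λ: 12λ² + 8λ − 20 = 0.
λ = (−8 + √(8² + 4·12·20)) / (2·12) = (−8 + √1024) / 24 = (−8 + 32)/24 = 1.
ℓ''(λ) = −20/λ² − 12 < 0, confirming a maximum.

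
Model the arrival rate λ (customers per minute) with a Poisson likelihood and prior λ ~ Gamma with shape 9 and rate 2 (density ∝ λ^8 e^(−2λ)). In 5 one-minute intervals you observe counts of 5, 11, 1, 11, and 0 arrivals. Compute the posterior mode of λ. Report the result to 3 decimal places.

λ̂_MAP = 5.143

Σxᵢ = 5+11+1+11+0 = 28, with n = 5.
Posterior ∝ λ^8e^(−2λ) · λ^28e^(−5λ) = λ^36e^(−7λ), i.e. Gamma(shape=37, rate=7).
The mode of a Gamma(a, b) with a ≥ 1 (shape–rate) is (a−1)/b = 36/7 ≈ 5.143.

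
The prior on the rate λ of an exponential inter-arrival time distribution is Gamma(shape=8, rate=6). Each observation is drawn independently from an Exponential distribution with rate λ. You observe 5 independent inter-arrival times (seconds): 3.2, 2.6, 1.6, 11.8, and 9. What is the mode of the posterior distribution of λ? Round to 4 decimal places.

The Exponential(rate=λ) likelihood is ∝ λ^n e^(−λΣtᵢ). Here n = 5 and Σtᵢ = 3.2 + 2.6 + 1.6 + 11.8 + 9 = 28.2.
Posterior ∝ λ^7e^(−6λ) · λ^5e^(−28.2λ) = λ^12e^(−34.2λ), i.e. Gamma(13, 34.2).
Mode = (a−1)/b = 12/34.2 ≈ 0.3509.

λ̂_MAP = 0.3509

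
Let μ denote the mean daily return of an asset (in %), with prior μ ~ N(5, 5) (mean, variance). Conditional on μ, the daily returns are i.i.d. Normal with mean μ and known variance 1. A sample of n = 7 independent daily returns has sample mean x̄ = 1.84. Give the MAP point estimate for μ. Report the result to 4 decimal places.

μ̂_MAP = 1.9278

n = 7, x̄ = 1.84.
For a Normal prior and Normal likelihood with known variance, the posterior is Normal; its mode equals its mean, the precision-weighted average.
Prior precision 1/σ₀² = 1/5 = 0.2; data precision n/σ² = 7/1 = 7.
μ̂ = (0.2·5 + 7·1.84) / (0.2 + 7) = 13.88/7.2 = 347/180 ≈ 1.9278.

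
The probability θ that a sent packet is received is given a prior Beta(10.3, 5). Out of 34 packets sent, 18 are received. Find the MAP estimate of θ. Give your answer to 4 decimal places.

θ̂_MAP = 0.5772

Prior: Beta(10.3, 5).
Data: 18 successes in 34 trials. The binomial likelihood contributes θ^18(1−θ)^16, so the posterior is Beta(10.3+18, 5+16) = Beta(28.3, 21).
For Beta(a, b) with a, b > 1 the mode is (a−1)/(a+b−2) = 27.3/47.3 ≈ 0.5772.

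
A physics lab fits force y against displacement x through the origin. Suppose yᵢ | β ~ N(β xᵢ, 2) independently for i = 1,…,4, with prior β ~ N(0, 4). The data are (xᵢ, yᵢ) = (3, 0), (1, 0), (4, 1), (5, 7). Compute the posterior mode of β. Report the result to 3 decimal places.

β̂_MAP = 0.757

log p(β | y) = −Σ(yᵢ − βxᵢ)²/(2·2) − β²/(2·4) + const.
Setting the derivative to zero: Σxᵢ(yᵢ − βxᵢ)/2 − β/4 = 0, so β = Σxᵢyᵢ / (Σxᵢ² + σ²/τ²).
Σxᵢyᵢ = 3·0 + 1·0 + 4·1 + 5·7 = 39; Σxᵢ² = 51; σ²/τ² = 0.5.
β̂_MAP = 39 / (51 + 0.5) = 39/51.5 ≈ 0.757.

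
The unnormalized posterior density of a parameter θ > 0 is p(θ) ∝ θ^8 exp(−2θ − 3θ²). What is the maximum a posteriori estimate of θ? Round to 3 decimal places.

θ̂_MAP = 1.000

ℓ'(θ) = 8/θ − 2 − 6θ. Setting this to zero and multiplying by θ: 6θ² + 2θ − 8 = 0.
θ = (−2 + √(2² + 4·6·8)) / (2·6) = (−2 + √196) / 12 = (−2 + 14)/12 = 1.
ℓ''(θ) = −8/θ² − 6 < 0, confirming a maximum.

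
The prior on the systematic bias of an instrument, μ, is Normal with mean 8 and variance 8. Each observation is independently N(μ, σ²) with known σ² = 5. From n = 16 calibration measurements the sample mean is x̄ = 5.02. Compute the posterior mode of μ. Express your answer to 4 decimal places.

n = 16, x̄ = 5.02.
For a Normal prior and Normal likelihood with known variance, the posterior is Normal; its mode equals its mean, the precision-weighted average.
Prior precision 1/σ₀² = 1/8 = 0.125; data precision n/σ² = 16/5 = 3.2.
μ̂ = (0.125·8 + 3.2·5.02) / (0.125 + 3.2) = 17.064/3.325 = 17064/3325 ≈ 5.1320.

μ̂_MAP = 5.1320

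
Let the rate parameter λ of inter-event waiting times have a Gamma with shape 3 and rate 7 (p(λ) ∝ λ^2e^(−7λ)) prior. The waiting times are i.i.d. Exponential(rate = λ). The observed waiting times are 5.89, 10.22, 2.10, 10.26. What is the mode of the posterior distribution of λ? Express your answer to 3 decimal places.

The Exponential(rate=λ) likelihood is ∝ λ^n e^(−λΣtᵢ). Here n = 4 and Σtᵢ = 5.89 + 10.22 + 2.10 + 10.26 = 28.47.
Posterior ∝ λ^2e^(−7λ) · λ^4e^(−28.47λ) = λ^6e^(−35.47λ), i.e. Gamma(7, 35.47).
Mode = (a−1)/b = 6/35.47 ≈ 0.169.

λ̂_MAP = 0.169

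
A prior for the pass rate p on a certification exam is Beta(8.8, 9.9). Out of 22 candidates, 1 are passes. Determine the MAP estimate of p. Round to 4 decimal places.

p̂_MAP = 0.2274

Prior: Beta(8.8, 9.9).
Data: 1 success in 22 trials. The binomial likelihood contributes p(1−p)^21, so the posterior is Beta(8.8+1, 9.9+21) = Beta(9.8, 30.9).
For Beta(a, b) with a, b > 1 the mode is (a−1)/(a+b−2) = 8.8/38.7 ≈ 0.2274.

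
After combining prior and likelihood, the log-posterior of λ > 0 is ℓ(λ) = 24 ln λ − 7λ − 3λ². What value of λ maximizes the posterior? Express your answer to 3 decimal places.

ℓ'(λ) = 24/λ − 7 − 6λ. Setting this to zero and multiplying by λ: 6λ² + 7λ − 24 = 0.
λ = (−7 + √(7² + 4·6·24)) / (2·6) = (−7 + √625) / 12 = (−7 + 25)/12 = 3/2.
ℓ''(λ) = −24/λ² − 6 < 0, confirming a maximum.

λ̂_MAP = 1.500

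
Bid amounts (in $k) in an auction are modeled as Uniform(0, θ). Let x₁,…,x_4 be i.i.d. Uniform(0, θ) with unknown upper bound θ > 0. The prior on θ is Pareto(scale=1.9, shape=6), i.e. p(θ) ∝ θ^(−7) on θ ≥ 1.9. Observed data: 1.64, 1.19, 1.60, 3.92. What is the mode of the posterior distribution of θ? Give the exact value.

θ̂_MAP = 3.92

The Uniform(0, θ) likelihood is θ^(−n) for θ ≥ max(xᵢ), zero otherwise. Here max(xᵢ) = 3.92.
Posterior ∝ θ^(−7) · θ^(−4) = θ^(−11) on θ ≥ max(1.9, 3.92) = 3.92.
This density is strictly decreasing in θ, so the posterior mode lies at the lower boundary of the support.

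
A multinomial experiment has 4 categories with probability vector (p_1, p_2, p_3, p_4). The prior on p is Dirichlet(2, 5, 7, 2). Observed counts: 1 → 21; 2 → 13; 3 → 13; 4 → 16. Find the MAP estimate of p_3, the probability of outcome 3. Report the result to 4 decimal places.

The posterior is Dirichlet(αᵢ + nᵢ) = Dirichlet(23, 18, 20, 18).
For a Dirichlet(a₁,…,a_K) with all aᵢ > 1, the mode has j-th component (aⱼ − 1)/(Σaᵢ − K).
Here Σaᵢ = 79 and K = 4, so p_3 = (20 − 1)/(79 − 4) = 19/75 ≈ 0.2533.

MAP estimate: 0.2533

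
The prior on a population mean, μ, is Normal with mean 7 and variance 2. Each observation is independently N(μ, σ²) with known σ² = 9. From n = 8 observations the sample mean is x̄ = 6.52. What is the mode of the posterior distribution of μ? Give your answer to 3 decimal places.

μ̂_MAP = 6.693

n = 8, x̄ = 6.52.
For a Normal prior and Normal likelihood with known variance, the posterior is Normal; its mode equals its mean, the precision-weighted average.
Prior precision 1/σ₀² = 1/2 = 0.5; data precision n/σ² = 8/9.
μ̂ = (0.5·7 + (8/9)·6.52) / (0.5 + 8/9) = (4183/450)/(25/18) = 6.6928 ≈ 6.693.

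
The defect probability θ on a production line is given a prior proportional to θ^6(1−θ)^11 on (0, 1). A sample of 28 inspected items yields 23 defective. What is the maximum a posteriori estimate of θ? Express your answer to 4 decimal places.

θ̂_MAP = 0.6444

The prior density ∝ θ^6(1−θ)^11 is the kernel of Beta(7, 12).
Data: 23 successes in 28 trials. The binomial likelihood contributes θ^23(1−θ)^5, so the posterior is Beta(7+23, 12+5) = Beta(30, 17).
For Beta(a, b) with a, b > 1 the mode is (a−1)/(a+b−2) = 29/45 ≈ 0.6444.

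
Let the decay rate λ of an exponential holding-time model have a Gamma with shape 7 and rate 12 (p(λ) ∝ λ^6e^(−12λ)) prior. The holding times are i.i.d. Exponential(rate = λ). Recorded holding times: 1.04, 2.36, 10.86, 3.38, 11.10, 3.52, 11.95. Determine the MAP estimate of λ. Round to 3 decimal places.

λ̂_MAP = 0.231

The Exponential(rate=λ) likelihood is ∝ λ^n e^(−λΣtᵢ). Here n = 7 and Σtᵢ = 1.04 + 2.36 + 10.86 + 3.38 + 11.10 + 3.52 + 11.95 = 44.21.
Posterior ∝ λ^6e^(−12λ) · λ^7e^(−44.21λ) = λ^13e^(−56.21λ), i.e. Gamma(14, 56.21).
Mode = (a−1)/b = 13/56.21 ≈ 0.231.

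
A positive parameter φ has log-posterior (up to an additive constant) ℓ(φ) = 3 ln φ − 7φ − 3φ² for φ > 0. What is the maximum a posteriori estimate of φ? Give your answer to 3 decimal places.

ℓ'(φ) = 3/φ − 7 − 6φ. Setting this to zero and multiplying by φ: 6φ² + 7φ − 3 = 0.
φ = (−7 + √(7² + 4·6·3)) / (2·6) = (−7 + √121) / 12 = (−7 + 11)/12 = 1/3.
ℓ''(φ) = −3/φ² − 6 < 0, confirming a maximum.

φ̂_MAP = 0.333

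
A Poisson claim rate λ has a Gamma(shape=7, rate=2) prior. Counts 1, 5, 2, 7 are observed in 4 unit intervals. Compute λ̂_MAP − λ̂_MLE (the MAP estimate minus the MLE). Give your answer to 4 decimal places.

MAP − MLE = -0.2500

Σxᵢ = 15. Posterior is Gamma(22, 6); MAP = (22−1)/6 = 21/6 ≈ 3.50000.
MLE = x̄ = 15/4 ≈ 3.75000.
Difference = 21/6 − 15/4 = -1/4 ≈ -0.2500.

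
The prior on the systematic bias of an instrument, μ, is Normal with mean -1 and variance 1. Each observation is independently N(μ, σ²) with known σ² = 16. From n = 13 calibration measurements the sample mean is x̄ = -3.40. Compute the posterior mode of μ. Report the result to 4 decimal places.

μ̂_MAP = -2.0759

n = 13, x̄ = -3.40.
For a Normal prior and Normal likelihood with known variance, the posterior is Normal; its mode equals its mean, the precision-weighted average.
Prior precision 1/σ₀² = 1/1 = 1; data precision n/σ² = 13/16 = 0.8125.
μ̂ = (1·(-1) + 0.8125·(-3.4)) / (1 + 0.8125) = (-3.7625)/1.8125 = -301/145 ≈ -2.0759.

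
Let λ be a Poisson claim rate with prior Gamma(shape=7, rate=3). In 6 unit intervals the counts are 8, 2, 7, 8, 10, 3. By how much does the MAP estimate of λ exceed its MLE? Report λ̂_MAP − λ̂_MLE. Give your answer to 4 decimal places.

Σxᵢ = 38. Posterior is Gamma(45, 9); MAP = (45−1)/9 = 44/9 ≈ 4.88889.
MLE = x̄ = 38/6 ≈ 6.33333.
Difference = 44/9 − 38/6 = -13/9 ≈ -1.4444.

MAP − MLE = -1.4444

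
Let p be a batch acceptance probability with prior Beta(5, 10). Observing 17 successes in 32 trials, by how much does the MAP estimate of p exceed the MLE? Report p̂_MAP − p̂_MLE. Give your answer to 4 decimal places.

Posterior is Beta(22, 25); MAP = (22−1)/(47−2) = 21/45 ≈ 0.46667.
MLE ignores the prior: p̂_MLE = k/n = 17/32 ≈ 0.53125.
Difference = 21/45 − 17/32 = -31/480 ≈ -0.0646.

MAP − MLE = -0.0646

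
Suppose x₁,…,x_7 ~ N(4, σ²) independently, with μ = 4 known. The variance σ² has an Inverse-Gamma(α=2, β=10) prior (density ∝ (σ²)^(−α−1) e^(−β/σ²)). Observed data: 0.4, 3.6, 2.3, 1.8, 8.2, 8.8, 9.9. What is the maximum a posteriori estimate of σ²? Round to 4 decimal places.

Sum of squared deviations about the known mean: SS = (0.4−4)² + (3.6−4)² + (2.3−4)² + (1.8−4)² + (8.2−4)² + (8.8−4)² + (9.9−4)² = 96.34.
The Normal likelihood contributes (σ²)^(−n/2) exp(−SS/(2σ²)), so the posterior is Inverse-Gamma(α + n/2, β + SS/2) = Inverse-Gamma(5.5, 58.17).
The mode of Inverse-Gamma(a, b) is b/(a+1) = 58.17/6.5 ≈ 8.9492.

σ̂²_MAP = 8.9492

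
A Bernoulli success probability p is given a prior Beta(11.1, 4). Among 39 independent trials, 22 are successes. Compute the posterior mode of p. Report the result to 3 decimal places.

Prior: Beta(11.1, 4).
Data: 22 successes in 39 trials. The binomial likelihood contributes p^22(1−p)^17, so the posterior is Beta(11.1+22, 4+17) = Beta(33.1, 21).
For Beta(a, b) with a, b > 1 the mode is (a−1)/(a+b−2) = 32.1/52.1 ≈ 0.616.

p̂_MAP = 0.616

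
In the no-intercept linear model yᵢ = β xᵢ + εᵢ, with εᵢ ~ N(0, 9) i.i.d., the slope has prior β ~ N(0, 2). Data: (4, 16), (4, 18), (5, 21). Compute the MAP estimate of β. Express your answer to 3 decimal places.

β̂_MAP = 3.919

log p(β | y) = −Σ(yᵢ − βxᵢ)²/(2·9) − β²/(2·2) + const.
Setting the derivative to zero: Σxᵢ(yᵢ − βxᵢ)/9 − β/2 = 0, so β = Σxᵢyᵢ / (Σxᵢ² + σ²/τ²).
Σxᵢyᵢ = 4·16 + 4·18 + 5·21 = 241; Σxᵢ² = 57; σ²/τ² = 4.5.
β̂_MAP = 241 / (57 + 4.5) = 241/61.5 ≈ 3.919.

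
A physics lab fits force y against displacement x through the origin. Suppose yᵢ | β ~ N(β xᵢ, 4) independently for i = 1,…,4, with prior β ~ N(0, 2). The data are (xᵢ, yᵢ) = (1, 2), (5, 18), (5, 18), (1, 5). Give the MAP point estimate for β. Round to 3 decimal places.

β̂_MAP = 3.463

log p(β | y) = −Σ(yᵢ − βxᵢ)²/(2·4) − β²/(2·2) + const.
Setting the derivative to zero: Σxᵢ(yᵢ − βxᵢ)/4 − β/2 = 0, so β = Σxᵢyᵢ / (Σxᵢ² + σ²/τ²).
Σxᵢyᵢ = 1·2 + 5·18 + 5·18 + 1·5 = 187; Σxᵢ² = 52; σ²/τ² = 2.
β̂_MAP = 187 / (52 + 2) = 187/54 ≈ 3.463.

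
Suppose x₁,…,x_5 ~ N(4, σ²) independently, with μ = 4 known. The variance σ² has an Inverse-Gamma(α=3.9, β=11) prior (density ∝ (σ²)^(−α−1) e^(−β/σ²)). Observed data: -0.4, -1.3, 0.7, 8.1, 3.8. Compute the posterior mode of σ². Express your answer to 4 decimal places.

Sum of squared deviations about the known mean: SS = (-0.4−4)² + (-1.3−4)² + (0.7−4)² + (8.1−4)² + (3.8−4)² = 75.19.
The Normal likelihood contributes (σ²)^(−n/2) exp(−SS/(2σ²)), so the posterior is Inverse-Gamma(α + n/2, β + SS/2) = Inverse-Gamma(6.4, 48.595).
The mode of Inverse-Gamma(a, b) is b/(a+1) = 48.595/7.4 ≈ 6.5669.

σ̂²_MAP = 6.5669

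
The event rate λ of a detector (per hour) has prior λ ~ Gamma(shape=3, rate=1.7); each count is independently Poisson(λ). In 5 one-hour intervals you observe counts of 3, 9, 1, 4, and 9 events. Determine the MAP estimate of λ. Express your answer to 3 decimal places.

λ̂_MAP = 4.179

Σxᵢ = 3+9+1+4+9 = 26, with n = 5.
Posterior ∝ λ^2e^(−1.7λ) · λ^26e^(−5λ) = λ^28e^(−6.7λ), i.e. Gamma(shape=29, rate=6.7).
The mode of a Gamma(a, b) with a ≥ 1 (shape–rate) is (a−1)/b = 28/6.7 ≈ 4.179.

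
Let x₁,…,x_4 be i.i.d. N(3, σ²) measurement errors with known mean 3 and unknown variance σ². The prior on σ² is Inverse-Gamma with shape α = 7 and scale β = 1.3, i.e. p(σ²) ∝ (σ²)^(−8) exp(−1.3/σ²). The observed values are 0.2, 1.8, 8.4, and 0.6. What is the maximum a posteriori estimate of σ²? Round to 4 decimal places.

Sum of squared deviations about the known mean: SS = (0.2−3)² + (1.8−3)² + (8.4−3)² + (0.6−3)² = 44.2.
The Normal likelihood contributes (σ²)^(−n/2) exp(−SS/(2σ²)), so the posterior is Inverse-Gamma(α + n/2, β + SS/2) = Inverse-Gamma(9, 23.4).
The mode of Inverse-Gamma(a, b) is b/(a+1) = 23.4/10 ≈ 2.3400.

σ̂²_MAP = 2.3400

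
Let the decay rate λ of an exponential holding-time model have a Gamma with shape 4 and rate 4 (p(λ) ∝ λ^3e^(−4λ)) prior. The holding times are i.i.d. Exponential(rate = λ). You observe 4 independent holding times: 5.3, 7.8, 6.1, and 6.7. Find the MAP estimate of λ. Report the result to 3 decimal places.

The Exponential(rate=λ) likelihood is ∝ λ^n e^(−λΣtᵢ). Here n = 4 and Σtᵢ = 5.3 + 7.8 + 6.1 + 6.7 = 25.9.
Posterior ∝ λ^3e^(−4λ) · λ^4e^(−25.9λ) = λ^7e^(−29.9λ), i.e. Gamma(8, 29.9).
Mode = (a−1)/b = 7/29.9 ≈ 0.234.

λ̂_MAP = 0.234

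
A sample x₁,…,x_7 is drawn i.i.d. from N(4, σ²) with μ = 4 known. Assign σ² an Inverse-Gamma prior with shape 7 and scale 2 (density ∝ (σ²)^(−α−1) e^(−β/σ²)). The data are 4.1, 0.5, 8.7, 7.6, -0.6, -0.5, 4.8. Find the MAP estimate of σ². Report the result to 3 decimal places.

σ̂²_MAP = 4.059

Sum of squared deviations about the known mean: SS = (4.1−4)² + (0.5−4)² + (8.7−4)² + (7.6−4)² + (-0.6−4)² + (-0.5−4)² + (4.8−4)² = 89.36.
The Normal likelihood contributes (σ²)^(−n/2) exp(−SS/(2σ²)), so the posterior is Inverse-Gamma(α + n/2, β + SS/2) = Inverse-Gamma(10.5, 46.68).
The mode of Inverse-Gamma(a, b) is b/(a+1) = 46.68/11.5 ≈ 4.059.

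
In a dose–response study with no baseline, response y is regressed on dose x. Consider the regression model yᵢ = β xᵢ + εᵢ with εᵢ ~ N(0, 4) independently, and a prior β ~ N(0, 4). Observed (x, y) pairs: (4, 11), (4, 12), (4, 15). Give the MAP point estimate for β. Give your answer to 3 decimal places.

β̂_MAP = 3.102

log p(β | y) = −Σ(yᵢ − βxᵢ)²/(2·4) − β²/(2·4) + const.
Setting the derivative to zero: Σxᵢ(yᵢ − βxᵢ)/4 − β/4 = 0, so β = Σxᵢyᵢ / (Σxᵢ² + σ²/τ²).
Σxᵢyᵢ = 4·11 + 4·12 + 4·15 = 152; Σxᵢ² = 48; σ²/τ² = 1.
β̂_MAP = 152 / (48 + 1) = 152/49 ≈ 3.102.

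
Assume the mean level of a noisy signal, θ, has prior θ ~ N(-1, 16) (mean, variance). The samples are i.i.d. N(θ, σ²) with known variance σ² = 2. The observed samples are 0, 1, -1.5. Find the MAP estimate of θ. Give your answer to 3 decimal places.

n = 3; x̄ = (0 + 1 + (-1.5))/3 = -0.5/3 = -1/6 ≈ -0.1667.
For a Normal prior and Normal likelihood with known variance, the posterior is Normal; its mode equals its mean, the precision-weighted average.
Prior precision 1/σ₀² = 1/16 = 0.0625; data precision n/σ² = 3/2 = 1.5.
θ̂ = (0.0625·(-1) + 1.5·(-1/6)) / (0.0625 + 1.5) = (-0.3125)/1.5625 = -0.200.

θ̂_MAP = -0.200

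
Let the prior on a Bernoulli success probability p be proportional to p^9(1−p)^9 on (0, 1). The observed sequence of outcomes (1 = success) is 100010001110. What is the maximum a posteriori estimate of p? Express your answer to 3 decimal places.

The prior density ∝ p^9(1−p)^9 is the kernel of Beta(10, 10).
Data: 5 successes in 12 trials (from the sequence). The binomial likelihood contributes p^5(1−p)^7, so the posterior is Beta(10+5, 10+7) = Beta(15, 17).
For Beta(a, b) with a, b > 1 the mode is (a−1)/(a+b−2) = 14/30 ≈ 0.467.

p̂_MAP = 0.467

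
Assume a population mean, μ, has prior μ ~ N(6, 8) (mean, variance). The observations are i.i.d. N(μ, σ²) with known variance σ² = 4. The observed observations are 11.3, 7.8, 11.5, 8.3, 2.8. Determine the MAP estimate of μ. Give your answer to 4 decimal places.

n = 5; x̄ = (11.3 + 7.8 + 11.5 + 8.3 + 2.8)/5 = 41.7/5 = 8.34.
For a Normal prior and Normal likelihood with known variance, the posterior is Normal; its mode equals its mean, the precision-weighted average.
Prior precision 1/σ₀² = 1/8 = 0.125; data precision n/σ² = 5/4 = 1.25.
μ̂ = (0.125·6 + 1.25·8.34) / (0.125 + 1.25) = 11.175/1.375 = 447/55 ≈ 8.1273.

μ̂_MAP = 8.1273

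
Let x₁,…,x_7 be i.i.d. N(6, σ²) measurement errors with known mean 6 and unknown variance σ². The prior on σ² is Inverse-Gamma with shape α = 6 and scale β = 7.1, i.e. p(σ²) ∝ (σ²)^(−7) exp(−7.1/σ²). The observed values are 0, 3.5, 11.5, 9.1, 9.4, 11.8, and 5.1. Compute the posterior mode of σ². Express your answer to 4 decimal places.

σ̂²_MAP = 6.7771

Sum of squared deviations about the known mean: SS = (0−6)² + (3.5−6)² + (11.5−6)² + (9.1−6)² + (9.4−6)² + (11.8−6)² + (5.1−6)² = 128.12.
The Normal likelihood contributes (σ²)^(−n/2) exp(−SS/(2σ²)), so the posterior is Inverse-Gamma(α + n/2, β + SS/2) = Inverse-Gamma(9.5, 71.16).
The mode of Inverse-Gamma(a, b) is b/(a+1) = 71.16/10.5 ≈ 6.7771.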